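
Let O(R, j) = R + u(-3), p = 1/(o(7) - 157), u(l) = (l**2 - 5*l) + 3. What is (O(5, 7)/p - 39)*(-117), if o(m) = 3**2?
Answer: 558675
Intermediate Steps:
o(m) = 9
u(l) = 3 + l**2 - 5*l
p = -1/148 (p = 1/(9 - 157) = 1/(-148) = -1/148 ≈ -0.0067568)
O(R, j) = 27 + R (O(R, j) = R + (3 + (-3)**2 - 5*(-3)) = R + (3 + 9 + 15) = R + 27 = 27 + R)
(O(5, 7)/p - 39)*(-117) = ((27 + 5)/(-1/148) - 39)*(-117) = (32*(-148) - 39)*(-117) = (-4736 - 39)*(-117) = -4775*(-117) = 558675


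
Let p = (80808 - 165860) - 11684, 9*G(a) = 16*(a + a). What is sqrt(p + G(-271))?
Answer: 8*I*sqrt(13739)/3 ≈ 312.57*I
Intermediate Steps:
G(a) = 32*a/9 (G(a) = (16*(a + a))/9 = (16*(2*a))/9 = (32*a)/9 = 32*a/9)
p = -96736 (p = -85052 - 11684 = -96736)
sqrt(p + G(-271)) = sqrt(-96736 + (32/9)*(-271)) = sqrt(-96736 - 8672/9) = sqrt(-879296/9) = 8*I*sqrt(13739)/3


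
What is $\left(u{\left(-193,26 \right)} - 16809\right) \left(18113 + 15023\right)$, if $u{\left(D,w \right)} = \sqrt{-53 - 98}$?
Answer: $-556983024 + 33136 i \sqrt{151} \approx -5.5698 \cdot 10^{8} + 4.0718 \cdot 10^{5} i$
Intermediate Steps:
$u{\left(D,w \right)} = i \sqrt{151}$ ($u{\left(D,w \right)} = \sqrt{-151} = i \sqrt{151}$)
$\left(u{\left(-193,26 \right)} - 16809\right) \left(18113 + 15023\right) = \left(i \sqrt{151} - 16809\right) \left(18113 + 15023\right) = \left(-16809 + i \sqrt{151}\right) 33136 = -556983024 + 33136 i \sqrt{151}$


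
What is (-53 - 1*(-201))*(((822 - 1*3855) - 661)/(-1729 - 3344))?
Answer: 546712/5073 ≈ 107.77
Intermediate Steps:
(-53 - 1*(-201))*(((822 - 1*3855) - 661)/(-1729 - 3344)) = (-53 + 201)*(((822 - 3855) - 661)/(-5073)) = 148*((-3033 - 661)*(-1/5073)) = 148*(-3694*(-1/5073)) = 148*(3694/5073) = 546712/5073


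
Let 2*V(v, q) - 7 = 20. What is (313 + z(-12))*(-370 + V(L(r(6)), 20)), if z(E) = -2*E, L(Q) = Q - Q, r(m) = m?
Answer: -240281/2 ≈ -1.2014e+5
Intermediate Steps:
L(Q) = 0
V(v, q) = 27/2 (V(v, q) = 7/2 + (½)*20 = 7/2 + 10 = 27/2)
(313 + z(-12))*(-370 + V(L(r(6)), 20)) = (313 - 2*(-12))*(-370 + 27/2) = (313 + 24)*(-713/2) = 337*(-713/2) = -240281/2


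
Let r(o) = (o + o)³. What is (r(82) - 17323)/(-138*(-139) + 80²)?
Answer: 4393621/25582 ≈ 171.75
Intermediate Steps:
r(o) = 8*o³ (r(o) = (2*o)³ = 8*o³)
(r(82) - 17323)/(-138*(-139) + 80²) = (8*82³ - 17323)/(-138*(-139) + 80²) = (8*551368 - 17323)/(19182 + 6400) = (4410944 - 17323)/25582 = 4393621*(1/25582) = 4393621/25582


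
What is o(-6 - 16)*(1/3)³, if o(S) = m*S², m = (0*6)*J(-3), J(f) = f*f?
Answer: 0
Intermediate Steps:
J(f) = f²
m = 0 (m = (0*6)*(-3)² = 0*9 = 0)
o(S) = 0 (o(S) = 0*S² = 0)
o(-6 - 16)*(1/3)³ = 0*(1/3)³ = 0*(⅓)³ = 0*(1/27) = 0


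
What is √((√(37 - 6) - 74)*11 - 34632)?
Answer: √(-35446 + 11*√31) ≈ 188.11*I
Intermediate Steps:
√((√(37 - 6) - 74)*11 - 34632) = √((√31 - 74)*11 - 34632) = √((-74 + √31)*11 - 34632) = √((-814 + 11*√31) - 34632) = √(-35446 + 11*√31)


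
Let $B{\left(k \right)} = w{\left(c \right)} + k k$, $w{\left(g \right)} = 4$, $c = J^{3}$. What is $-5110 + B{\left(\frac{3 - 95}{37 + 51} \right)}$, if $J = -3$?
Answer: $- \frac{2470775}{484} \approx -5104.9$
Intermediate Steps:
$c = -27$ ($c = \left(-3\right)^{3} = -27$)
$B{\left(k \right)} = 4 + k^{2}$ ($B{\left(k \right)} = 4 + k k = 4 + k^{2}$)
$-5110 + B{\left(\frac{3 - 95}{37 + 51} \right)} = -5110 + \left(4 + \left(\frac{3 - 95}{37 + 51}\right)^{2}\right) = -5110 + \left(4 + \left(- \frac{92}{88}\right)^{2}\right) = -5110 + \left(4 + \left(\left(-92\right) \frac{1}{88}\right)^{2}\right) = -5110 + \left(4 + \left(- \frac{23}{22}\right)^{2}\right) = -5110 + \left(4 + \frac{529}{484}\right) = -5110 + \frac{2465}{484} = - \frac{2470775}{484}$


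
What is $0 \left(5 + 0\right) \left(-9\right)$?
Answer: $0$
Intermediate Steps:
$0 \left(5 + 0\right) \left(-9\right) = 0 \cdot 5 \left(-9\right) = 0 \left(-9\right) = 0$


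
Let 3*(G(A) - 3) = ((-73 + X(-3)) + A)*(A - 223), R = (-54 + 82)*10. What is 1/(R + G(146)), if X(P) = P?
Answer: -3/4541 ≈ -0.00066065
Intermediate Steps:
R = 280 (R = 28*10 = 280)
G(A) = 3 + (-223 + A)*(-76 + A)/3 (G(A) = 3 + (((-73 - 3) + A)*(A - 223))/3 = 3 + ((-76 + A)*(-223 + A))/3 = 3 + ((-223 + A)*(-76 + A))/3 = 3 + (-223 + A)*(-76 + A)/3)
1/(R + G(146)) = 1/(280 + (16957/3 - 299/3*146 + (1/3)*146**2)) = 1/(280 + (16957/3 - 43654/3 + (1/3)*21316)) = 1/(280 + (16957/3 - 43654/3 + 21316/3)) = 1/(280 - 5381/3) = 1/(-4541/3) = -3/4541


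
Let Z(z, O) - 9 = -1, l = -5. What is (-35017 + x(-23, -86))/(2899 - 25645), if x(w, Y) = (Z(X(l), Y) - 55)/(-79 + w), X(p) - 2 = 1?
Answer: 3571687/2320092 ≈ 1.5395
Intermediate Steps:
X(p) = 3 (X(p) = 2 + 1 = 3)
Z(z, O) = 8 (Z(z, O) = 9 - 1 = 8)
x(w, Y) = -47/(-79 + w) (x(w, Y) = (8 - 55)/(-79 + w) = -47/(-79 + w))
(-35017 + x(-23, -86))/(2899 - 25645) = (-35017 - 47/(-79 - 23))/(2899 - 25645) = (-35017 - 47/(-102))/(-22746) = (-35017 - 47*(-1/102))*(-1/22746) = (-35017 + 47/102)*(-1/22746) = -3571687/102*(-1/22746) = 3571687/2320092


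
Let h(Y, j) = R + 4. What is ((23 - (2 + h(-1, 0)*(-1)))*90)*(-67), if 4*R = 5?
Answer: -316575/2 ≈ -1.5829e+5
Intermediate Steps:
R = 5/4 (R = (¼)*5 = 5/4 ≈ 1.2500)
h(Y, j) = 21/4 (h(Y, j) = 5/4 + 4 = 21/4)
((23 - (2 + h(-1, 0)*(-1)))*90)*(-67) = ((23 - (2 + (21/4)*(-1)))*90)*(-67) = ((23 - (2 - 21/4))*90)*(-67) = ((23 - 1*(-13/4))*90)*(-67) = ((23 + 13/4)*90)*(-67) = ((105/4)*90)*(-67) = (4725/2)*(-67) = -316575/2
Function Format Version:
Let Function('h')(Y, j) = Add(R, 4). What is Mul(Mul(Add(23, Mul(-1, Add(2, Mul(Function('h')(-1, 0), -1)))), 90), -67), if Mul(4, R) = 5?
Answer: Rational(-316575, 2) ≈ -1.5829e+5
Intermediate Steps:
R = Rational(5, 4) (R = Mul(Rational(1, 4), 5) = Rational(5, 4) ≈ 1.2500)
Function('h')(Y, j) = Rational(21, 4) (Function('h')(Y, j) = Add(Rational(5, 4), 4) = Rational(21, 4))
Mul(Mul(Add(23, Mul(-1, Add(2, Mul(Function('h')(-1, 0), -1)))), 90), -67) = Mul(Mul(Add(23, Mul(-1, Add(2, Mul(Rational(21, 4), -1)))), 90), -67) = Mul(Mul(Add(23, Mul(-1, Add(2, Rational(-21, 4)))), 90), -67) = Mul(Mul(Add(23, Mul(-1, Rational(-13, 4))), 90), -67) = Mul(Mul(Add(23, Rational(13, 4)), 90), -67) = Mul(Mul(Rational(105, 4), 90), -67) = Mul(Rational(4725, 2), -67) = Rational(-316575, 2)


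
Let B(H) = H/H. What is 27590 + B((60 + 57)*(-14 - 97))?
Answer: 27591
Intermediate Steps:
B(H) = 1
27590 + B((60 + 57)*(-14 - 97)) = 27590 + 1 = 27591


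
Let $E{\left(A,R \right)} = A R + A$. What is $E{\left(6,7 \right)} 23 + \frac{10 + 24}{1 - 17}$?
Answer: $\frac{8815}{8} \approx 1101.9$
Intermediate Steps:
$E{\left(A,R \right)} = A + A R$
$E{\left(6,7 \right)} 23 + \frac{10 + 24}{1 - 17} = 6 \left(1 + 7\right) 23 + \frac{10 + 24}{1 - 17} = 6 \cdot 8 \cdot 23 + \frac{34}{-16} = 48 \cdot 23 + 34 \left(- \frac{1}{16}\right) = 1104 - \frac{17}{8} = \frac{8815}{8}$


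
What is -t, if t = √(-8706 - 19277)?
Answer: -I*√27983 ≈ -167.28*I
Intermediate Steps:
t = I*√27983 (t = √(-27983) = I*√27983 ≈ 167.28*I)
-t = -I*√27983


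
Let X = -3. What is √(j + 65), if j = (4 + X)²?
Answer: √66 ≈ 8.1240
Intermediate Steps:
j = 1 (j = (4 - 3)² = 1² = 1)
√(j + 65) = √(1 + 65) = √66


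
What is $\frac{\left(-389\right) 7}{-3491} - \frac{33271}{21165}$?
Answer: $- \frac{58516766}{73887015} \approx -0.79198$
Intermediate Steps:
$\frac{\left(-389\right) 7}{-3491} - \frac{33271}{21165} = \left(-2723\right) \left(- \frac{1}{3491}\right) - \frac{33271}{21165} = \frac{2723}{3491} - \frac{33271}{21165} = - \frac{58516766}{73887015}$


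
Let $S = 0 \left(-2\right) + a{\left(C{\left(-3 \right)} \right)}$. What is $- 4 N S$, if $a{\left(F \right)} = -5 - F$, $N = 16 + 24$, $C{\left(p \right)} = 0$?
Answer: $800$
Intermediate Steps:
$N = 40$
$S = -5$ ($S = 0 \left(-2\right) - 5 = 0 + \left(-5 + 0\right) = 0 - 5 = -5$)
$- 4 N S = \left(-4\right) 40 \left(-5\right) = \left(-160\right) \left(-5\right) = 800$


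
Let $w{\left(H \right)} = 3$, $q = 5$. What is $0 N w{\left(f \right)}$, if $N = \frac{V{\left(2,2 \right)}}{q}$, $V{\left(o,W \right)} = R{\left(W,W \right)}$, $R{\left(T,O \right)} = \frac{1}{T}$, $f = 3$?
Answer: $0$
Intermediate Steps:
$V{\left(o,W \right)} = \frac{1}{W}$
$N = \frac{1}{10}$ ($N = \frac{1}{2 \cdot 5} = \frac{1}{2} \cdot \frac{1}{5} = \frac{1}{10} \approx 0.1$)
$0 N w{\left(f \right)} = 0 \cdot \frac{1}{10} \cdot 3 = 0 \cdot 3 = 0$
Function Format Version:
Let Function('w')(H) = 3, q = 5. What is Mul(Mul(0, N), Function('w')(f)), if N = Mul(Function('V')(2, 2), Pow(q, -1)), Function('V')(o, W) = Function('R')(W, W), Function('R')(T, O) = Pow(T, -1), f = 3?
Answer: 0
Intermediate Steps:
Function('V')(o, W) = Pow(W, -1)
N = Rational(1, 10) (N = Mul(Pow(2, -1), Pow(5, -1)) = Mul(Rational(1, 2), Rational(1, 5)) = Rational(1, 10) ≈ 0.10000)
Mul(Mul(0, N), Function('w')(f)) = Mul(Mul(0, Rational(1, 10)), 3) = Mul(0, 3) = 0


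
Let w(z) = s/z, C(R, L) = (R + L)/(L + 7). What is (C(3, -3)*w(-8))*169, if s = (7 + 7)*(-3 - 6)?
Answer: 0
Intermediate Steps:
s = -126 (s = 14*(-9) = -126)
C(R, L) = (L + R)/(7 + L)
w(z) = -126/z
(C(3, -3)*w(-8))*169 = (((-3 + 3)/(7 - 3))*(-126/(-8)))*169 = ((0/4)*(-126*(-1/8)))*169 = (((1/4)*0)*(63/4))*169 = (0*(63/4))*169 = 0*169 = 0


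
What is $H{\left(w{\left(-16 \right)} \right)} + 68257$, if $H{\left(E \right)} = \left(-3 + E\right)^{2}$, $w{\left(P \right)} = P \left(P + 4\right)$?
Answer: $103978$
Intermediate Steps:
$w{\left(P \right)} = P \left(4 + P\right)$
$H{\left(w{\left(-16 \right)} \right)} + 68257 = \left(-3 - 16 \left(4 - 16\right)\right)^{2} + 68257 = \left(-3 - -192\right)^{2} + 68257 = \left(-3 + 192\right)^{2} + 68257 = 189^{2} + 68257 = 35721 + 68257 = 103978$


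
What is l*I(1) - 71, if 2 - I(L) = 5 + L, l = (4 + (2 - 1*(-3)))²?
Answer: -395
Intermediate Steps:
l = 81 (l = (4 + (2 + 3))² = (4 + 5)² = 9² = 81)
I(L) = -3 - L (I(L) = 2 - (5 + L) = 2 + (-5 - L) = -3 - L)
l*I(1) - 71 = 81*(-3 - 1*1) - 71 = 81*(-3 - 1) - 71 = 81*(-4) - 71 = -324 - 71 = -395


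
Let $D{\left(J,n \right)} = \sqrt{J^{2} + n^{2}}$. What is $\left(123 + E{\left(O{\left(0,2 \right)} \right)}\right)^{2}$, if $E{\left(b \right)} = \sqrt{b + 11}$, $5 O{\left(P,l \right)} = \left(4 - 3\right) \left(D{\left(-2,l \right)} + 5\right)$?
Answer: $\frac{\left(615 + \sqrt{10} \sqrt{30 + \sqrt{2}}\right)^{2}}{25} \approx 16014.0$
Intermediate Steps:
$O{\left(P,l \right)} = 1 + \frac{\sqrt{4 + l^{2}}}{5}$ ($O{\left(P,l \right)} = \frac{\left(4 - 3\right) \left(\sqrt{\left(-2\right)^{2} + l^{2}} + 5\right)}{5} = \frac{1 \left(\sqrt{4 + l^{2}} + 5\right)}{5} = \frac{1 \left(5 + \sqrt{4 + l^{2}}\right)}{5} = \frac{5 + \sqrt{4 + l^{2}}}{5} = 1 + \frac{\sqrt{4 + l^{2}}}{5}$)
$E{\left(b \right)} = \sqrt{11 + b}$
$\left(123 + E{\left(O{\left(0,2 \right)} \right)}\right)^{2} = \left(123 + \sqrt{11 + \left(1 + \frac{\sqrt{4 + 2^{2}}}{5}\right)}\right)^{2} = \left(123 + \sqrt{11 + \left(1 + \frac{\sqrt{4 + 4}}{5}\right)}\right)^{2} = \left(123 + \sqrt{11 + \left(1 + \frac{\sqrt{8}}{5}\right)}\right)^{2} = \left(123 + \sqrt{11 + \left(1 + \frac{2 \sqrt{2}}{5}\right)}\right)^{2} = \left(123 + \sqrt{12 + \frac{2 \sqrt{2}}{5}}\right)^{2}$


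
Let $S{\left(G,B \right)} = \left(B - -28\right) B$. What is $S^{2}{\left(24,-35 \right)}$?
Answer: $60025$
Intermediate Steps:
$S{\left(G,B \right)} = B \left(28 + B\right)$ ($S{\left(G,B \right)} = \left(B + 28\right) B = \left(28 + B\right) B = B \left(28 + B\right)$)
$S^{2}{\left(24,-35 \right)} = \left(- 35 \left(28 - 35\right)\right)^{2} = \left(\left(-35\right) \left(-7\right)\right)^{2} = 245^{2} = 60025$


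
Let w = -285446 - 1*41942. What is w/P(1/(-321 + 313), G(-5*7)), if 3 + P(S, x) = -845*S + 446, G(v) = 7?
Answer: -2619104/4389 ≈ -596.74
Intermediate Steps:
P(S, x) = 443 - 845*S (P(S, x) = -3 + (-845*S + 446) = -3 + (446 - 845*S) = 443 - 845*S)
w = -327388 (w = -285446 - 41942 = -327388)
w/P(1/(-321 + 313), G(-5*7)) = -327388/(443 - 845/(-321 + 313)) = -327388/(443 - 845/(-8)) = -327388/(443 - 845*(-1/8)) = -327388/(443 + 845/8) = -327388/4389/8 = -327388*8/4389 = -2619104/4389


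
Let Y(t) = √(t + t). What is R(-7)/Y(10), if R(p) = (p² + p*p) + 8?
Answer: 53*√5/5 ≈ 23.702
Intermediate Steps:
Y(t) = √2*√t (Y(t) = √(2*t) = √2*√t)
R(p) = 8 + 2*p² (R(p) = (p² + p²) + 8 = 2*p² + 8 = 8 + 2*p²)
R(-7)/Y(10) = (8 + 2*(-7)²)/((√2*√10)) = (8 + 2*49)/((2*√5)) = (8 + 98)*(√5/10) = 106*(√5/10) = 53*√5/5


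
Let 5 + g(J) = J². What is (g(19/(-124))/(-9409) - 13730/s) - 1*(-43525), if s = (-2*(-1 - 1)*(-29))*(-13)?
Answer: 2373428301713783/54541639568 ≈ 43516.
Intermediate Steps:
s = 1508 (s = (-2*(-2)*(-29))*(-13) = (4*(-29))*(-13) = -116*(-13) = 1508)
g(J) = -5 + J²
(g(19/(-124))/(-9409) - 13730/s) - 1*(-43525) = ((-5 + (19/(-124))²)/(-9409) - 13730/1508) - 1*(-43525) = ((-5 + (19*(-1/124))²)*(-1/9409) - 13730*1/1508) + 43525 = ((-5 + (-19/124)²)*(-1/9409) - 6865/754) + 43525 = ((-5 + 361/15376)*(-1/9409) - 6865/754) + 43525 = (-76519/15376*(-1/9409) - 6865/754) + 43525 = (76519/144672784 - 6865/754) + 43525 = -496560483417/54541639568 + 43525 = 2373428301713783/54541639568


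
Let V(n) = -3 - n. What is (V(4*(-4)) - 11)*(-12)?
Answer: -24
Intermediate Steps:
(V(4*(-4)) - 11)*(-12) = ((-3 - 4*(-4)) - 11)*(-12) = ((-3 - 1*(-16)) - 11)*(-12) = ((-3 + 16) - 11)*(-12) = (13 - 11)*(-12) = 2*(-12) = -24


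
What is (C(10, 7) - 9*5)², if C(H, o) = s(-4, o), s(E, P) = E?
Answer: 2401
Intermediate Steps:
C(H, o) = -4
(C(10, 7) - 9*5)² = (-4 - 9*5)² = (-4 - 45)² = (-49)² = 2401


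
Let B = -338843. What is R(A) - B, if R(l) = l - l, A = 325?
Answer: 338843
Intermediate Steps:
R(l) = 0
R(A) - B = 0 - 1*(-338843) = 0 + 338843 = 338843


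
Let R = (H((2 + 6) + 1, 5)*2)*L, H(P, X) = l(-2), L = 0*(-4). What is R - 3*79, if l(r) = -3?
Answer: -237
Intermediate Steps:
L = 0
H(P, X) = -3
R = 0 (R = -3*2*0 = -6*0 = 0)
R - 3*79 = 0 - 3*79 = 0 - 237 = -237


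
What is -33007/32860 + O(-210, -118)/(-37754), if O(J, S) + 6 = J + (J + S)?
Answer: -614135219/620298220 ≈ -0.99006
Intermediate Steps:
O(J, S) = -6 + S + 2*J (O(J, S) = -6 + (J + (J + S)) = -6 + (S + 2*J) = -6 + S + 2*J)
-33007/32860 + O(-210, -118)/(-37754) = -33007/32860 + (-6 - 118 + 2*(-210))/(-37754) = -33007*1/32860 + (-6 - 118 - 420)*(-1/37754) = -33007/32860 - 544*(-1/37754) = -33007/32860 + 272/18877 = -614135219/620298220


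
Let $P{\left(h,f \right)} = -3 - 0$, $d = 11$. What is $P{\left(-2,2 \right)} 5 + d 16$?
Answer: $161$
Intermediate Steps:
$P{\left(h,f \right)} = -3$ ($P{\left(h,f \right)} = -3 + 0 = -3$)
$P{\left(-2,2 \right)} 5 + d 16 = \left(-3\right) 5 + 11 \cdot 16 = -15 + 176 = 161$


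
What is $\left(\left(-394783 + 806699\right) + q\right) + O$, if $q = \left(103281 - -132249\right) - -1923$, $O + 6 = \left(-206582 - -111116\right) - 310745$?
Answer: $243152$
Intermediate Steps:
$O = -406217$ ($O = -6 - 406211 = -406217$)
$q = 237453$ ($q = \left(103281 + 132249\right) + \left(-585 + 2508\right) = 235530 + 1923 = 237453$)
$\left(\left(-394783 + 806699\right) + q\right) + O = \left(\left(-394783 + 806699\right) + 237453\right) - 406217 = \left(411916 + 237453\right) - 406217 = 649369 - 406217 = 243152$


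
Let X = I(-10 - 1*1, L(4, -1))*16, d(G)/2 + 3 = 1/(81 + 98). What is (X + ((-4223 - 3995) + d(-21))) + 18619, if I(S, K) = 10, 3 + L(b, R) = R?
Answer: 1889347/179 ≈ 10555.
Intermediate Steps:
L(b, R) = -3 + R
d(G) = -1072/179 (d(G) = -6 + 2/(81 + 98) = -6 + 2/179 = -1072/179)
X = 160 (X = 10*16 = 160)
(X + ((-4223 - 3995) + d(-21))) + 18619 = (160 + ((-4223 - 3995) - 1072/179)) + 18619 = (160 + (-8218 - 1072/179)) + 18619 = (160 - 1472094/179) + 18619 = -1443454/179 + 18619 = 1889347/179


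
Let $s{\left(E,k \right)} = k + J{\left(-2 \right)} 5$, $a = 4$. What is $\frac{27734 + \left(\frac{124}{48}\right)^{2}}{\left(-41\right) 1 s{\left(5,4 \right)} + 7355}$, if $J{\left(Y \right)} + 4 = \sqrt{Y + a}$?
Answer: $\frac{32001197227}{9229258224} + \frac{818904685 \sqrt{2}}{9229258224} \approx 3.5928$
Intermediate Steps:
$J{\left(Y \right)} = -4 + \sqrt{4 + Y}$ ($J{\left(Y \right)} = -4 + \sqrt{Y + 4} = -4 + \sqrt{4 + Y}$)
$s{\left(E,k \right)} = -20 + k + 5 \sqrt{2}$ ($s{\left(E,k \right)} = k + \left(-4 + \sqrt{4 - 2}\right) 5 = k + \left(-4 + \sqrt{2}\right) 5 = k - \left(20 - 5 \sqrt{2}\right) = -20 + k + 5 \sqrt{2}$)
$\frac{27734 + \left(\frac{124}{48}\right)^{2}}{\left(-41\right) 1 s{\left(5,4 \right)} + 7355} = \frac{27734 + \left(\frac{124}{48}\right)^{2}}{\left(-41\right) 1 \left(-20 + 4 + 5 \sqrt{2}\right) + 7355} = \frac{27734 + \left(124 \cdot \frac{1}{48}\right)^{2}}{- 41 \left(-16 + 5 \sqrt{2}\right) + 7355} = \frac{27734 + \left(\frac{31}{12}\right)^{2}}{\left(656 - 205 \sqrt{2}\right) + 7355} = \frac{27734 + \frac{961}{144}}{8011 - 205 \sqrt{2}} = \frac{3994657}{144 \left(8011 - 205 \sqrt{2}\right)}$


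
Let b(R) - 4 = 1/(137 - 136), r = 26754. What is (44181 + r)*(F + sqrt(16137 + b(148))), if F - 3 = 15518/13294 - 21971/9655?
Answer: 1722333905181/12835357 + 70935*sqrt(16142) ≈ 9.1466e+6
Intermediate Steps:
F = 121402263/64176785 (F = 3 + (15518/13294 - 21971/9655) = 3 + (15518*(1/13294) - 21971*1/9655) = 3 + (7759/6647 - 21971/9655) = 3 - 71128092/64176785 = 121402263/64176785 ≈ 1.8917)
b(R) = 5 (b(R) = 4 + 1/(137 - 136) = 4 + 1/1 = 4 + 1 = 5)
(44181 + r)*(F + sqrt(16137 + b(148))) = (44181 + 26754)*(121402263/64176785 + sqrt(16137 + 5)) = 70935*(121402263/64176785 + sqrt(16142)) = 1722333905181/12835357 + 70935*sqrt(16142)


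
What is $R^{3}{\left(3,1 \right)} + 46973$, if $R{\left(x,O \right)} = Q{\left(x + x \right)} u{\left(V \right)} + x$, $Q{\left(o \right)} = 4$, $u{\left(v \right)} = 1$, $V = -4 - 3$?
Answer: $47316$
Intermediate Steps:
$V = -7$
$R{\left(x,O \right)} = 4 + x$ ($R{\left(x,O \right)} = 4 \cdot 1 + x = 4 + x$)
$R^{3}{\left(3,1 \right)} + 46973 = \left(4 + 3\right)^{3} + 46973 = 7^{3} + 46973 = 343 + 46973 = 47316$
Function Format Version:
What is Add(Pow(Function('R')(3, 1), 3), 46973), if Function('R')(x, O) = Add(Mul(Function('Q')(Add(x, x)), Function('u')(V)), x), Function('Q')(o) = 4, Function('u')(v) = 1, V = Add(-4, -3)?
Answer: 47316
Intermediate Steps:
V = -7
Function('R')(x, O) = Add(4, x) (Function('R')(x, O) = Add(Mul(4, 1), x) = Add(4, x))
Add(Pow(Function('R')(3, 1), 3), 46973) = Add(Pow(Add(4, 3), 3), 46973) = Add(Pow(7, 3), 46973) = Add(343, 46973) = 47316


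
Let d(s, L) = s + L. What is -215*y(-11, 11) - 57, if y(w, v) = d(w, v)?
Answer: -57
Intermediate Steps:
d(s, L) = L + s
y(w, v) = v + w
-215*y(-11, 11) - 57 = -215*(11 - 11) - 57 = -215*0 - 57 = 0 - 57 = -57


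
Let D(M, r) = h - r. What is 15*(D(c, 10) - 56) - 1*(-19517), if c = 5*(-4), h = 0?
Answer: 18527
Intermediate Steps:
c = -20
D(M, r) = -r (D(M, r) = 0 - r = -r)
15*(D(c, 10) - 56) - 1*(-19517) = 15*(-1*10 - 56) - 1*(-19517) = 15*(-10 - 56) + 19517 = 15*(-66) + 19517 = -990 + 19517 = 18527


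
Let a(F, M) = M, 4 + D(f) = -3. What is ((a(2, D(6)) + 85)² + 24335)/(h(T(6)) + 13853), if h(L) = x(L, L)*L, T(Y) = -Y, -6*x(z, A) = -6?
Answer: 30419/13847 ≈ 2.1968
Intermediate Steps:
D(f) = -7 (D(f) = -4 - 3 = -7)
x(z, A) = 1 (x(z, A) = -⅙*(-6) = 1)
h(L) = L (h(L) = 1*L = L)
((a(2, D(6)) + 85)² + 24335)/(h(T(6)) + 13853) = ((-7 + 85)² + 24335)/(-1*6 + 13853) = (78² + 24335)/(-6 + 13853) = (6084 + 24335)/13847 = 30419*(1/13847) = 30419/13847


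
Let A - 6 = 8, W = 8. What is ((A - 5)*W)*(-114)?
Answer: -8208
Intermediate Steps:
A = 14 (A = 6 + 8 = 14)
((A - 5)*W)*(-114) = ((14 - 5)*8)*(-114) = (9*8)*(-114) = 72*(-114) = -8208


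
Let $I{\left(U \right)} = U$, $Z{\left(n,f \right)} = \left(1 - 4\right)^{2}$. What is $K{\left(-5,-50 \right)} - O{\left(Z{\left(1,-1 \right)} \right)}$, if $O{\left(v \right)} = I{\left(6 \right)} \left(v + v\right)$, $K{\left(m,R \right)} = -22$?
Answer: $-130$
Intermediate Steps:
$Z{\left(n,f \right)} = 9$ ($Z{\left(n,f \right)} = \left(-3\right)^{2} = 9$)
$O{\left(v \right)} = 12 v$ ($O{\left(v \right)} = 6 \left(v + v\right) = 6 \cdot 2 v = 12 v$)
$K{\left(-5,-50 \right)} - O{\left(Z{\left(1,-1 \right)} \right)} = -22 - 12 \cdot 9 = -22 - 108 = -130$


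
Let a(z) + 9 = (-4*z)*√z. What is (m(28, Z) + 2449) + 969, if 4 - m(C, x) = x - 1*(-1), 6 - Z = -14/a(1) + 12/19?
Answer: 843927/247 ≈ 3416.7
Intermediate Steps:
a(z) = -9 - 4*z^(3/2) (a(z) = -9 + (-4*z)*√z = -9 - 4*z^(3/2))
Z = 1060/247 (Z = 6 - (-14/(-9 - 4*1^(3/2)) + 12/19) = 6 - (-14/(-9 - 4*1) + 12*(1/19)) = 6 - (-14/(-9 - 4) + 12/19) = 6 - (-14/(-13) + 12/19) = 6 - (-14*(-1/13) + 12/19) = 6 - (14/13 + 12/19) = 6 - 1*422/247 = 6 - 422/247 = 1060/247 ≈ 4.2915)
m(C, x) = 3 - x (m(C, x) = 4 - (x - 1*(-1)) = 4 - (x + 1) = 4 - (1 + x) = 4 + (-1 - x) = 3 - x)
(m(28, Z) + 2449) + 969 = ((3 - 1*1060/247) + 2449) + 969 = ((3 - 1060/247) + 2449) + 969 = (-319/247 + 2449) + 969 = 604584/247 + 969 = 843927/247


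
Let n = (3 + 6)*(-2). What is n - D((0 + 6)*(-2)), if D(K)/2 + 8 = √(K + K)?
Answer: -2 - 4*I*√6 ≈ -2.0 - 9.798*I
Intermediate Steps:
D(K) = -16 + 2*√2*√K (D(K) = -16 + 2*√(K + K) = -16 + 2*√(2*K) = -16 + 2*(√2*√K) = -16 + 2*√2*√K)
n = -18 (n = 9*(-2) = -18)
n - D((0 + 6)*(-2)) = -18 - (-16 + 2*√2*√((0 + 6)*(-2))) = -18 - (-16 + 2*√2*√(6*(-2))) = -18 - (-16 + 2*√2*√(-12)) = -18 - (-16 + 2*√2*(2*I*√3)) = -18 - (-16 + 4*I*√6) = -18 + (16 - 4*I*√6) = -2 - 4*I*√6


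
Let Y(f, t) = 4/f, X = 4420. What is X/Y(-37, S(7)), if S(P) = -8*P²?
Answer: -40885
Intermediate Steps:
X/Y(-37, S(7)) = 4420/((4/(-37))) = 4420/((4*(-1/37))) = 4420/(-4/37) = 4420*(-37/4) = -40885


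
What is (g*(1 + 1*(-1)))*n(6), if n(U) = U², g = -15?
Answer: 0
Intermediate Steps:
(g*(1 + 1*(-1)))*n(6) = -15*(1 + 1*(-1))*6² = -15*(1 - 1)*36 = -15*0*36 = 0*36 = 0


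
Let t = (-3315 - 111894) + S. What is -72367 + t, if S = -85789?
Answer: -273365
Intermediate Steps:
t = -200998 (t = (-3315 - 111894) - 85789 = -115209 - 85789 = -200998)
-72367 + t = -72367 - 200998 = -273365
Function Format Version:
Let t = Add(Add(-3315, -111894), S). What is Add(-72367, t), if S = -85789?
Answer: -273365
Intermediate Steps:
t = -200998 (t = Add(Add(-3315, -111894), -85789) = Add(-115209, -85789) = -200998)
Add(-72367, t) = Add(-72367, -200998) = -273365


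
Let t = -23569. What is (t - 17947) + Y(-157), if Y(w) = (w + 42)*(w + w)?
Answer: -5406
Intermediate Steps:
Y(w) = 2*w*(42 + w) (Y(w) = (42 + w)*(2*w) = 2*w*(42 + w))
(t - 17947) + Y(-157) = (-23569 - 17947) + 2*(-157)*(42 - 157) = -41516 + 2*(-157)*(-115) = -41516 + 36110 = -5406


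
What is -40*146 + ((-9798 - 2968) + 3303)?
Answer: -15303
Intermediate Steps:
-40*146 + ((-9798 - 2968) + 3303) = -5840 + (-12766 + 3303) = -5840 - 9463 = -15303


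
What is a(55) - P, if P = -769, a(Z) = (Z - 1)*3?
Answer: 931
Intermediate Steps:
a(Z) = -3 + 3*Z (a(Z) = (-1 + Z)*3 = -3 + 3*Z)
a(55) - P = (-3 + 3*55) - 1*(-769) = (-3 + 165) + 769 = 162 + 769 = 931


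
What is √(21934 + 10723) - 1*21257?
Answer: -21257 + 17*√113 ≈ -21076.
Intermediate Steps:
√(21934 + 10723) - 1*21257 = √32657 - 21257 = 17*√113 - 21257 = -21257 + 17*√113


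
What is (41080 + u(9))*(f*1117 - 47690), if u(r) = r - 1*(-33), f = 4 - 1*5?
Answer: -2007041454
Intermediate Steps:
f = -1 (f = 4 - 5 = -1)
u(r) = 33 + r (u(r) = r + 33 = 33 + r)
(41080 + u(9))*(f*1117 - 47690) = (41080 + (33 + 9))*(-1*1117 - 47690) = (41080 + 42)*(-1117 - 47690) = 41122*(-48807) = -2007041454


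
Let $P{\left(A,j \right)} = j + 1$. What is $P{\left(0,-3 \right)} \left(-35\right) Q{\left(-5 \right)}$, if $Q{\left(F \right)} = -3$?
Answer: $-210$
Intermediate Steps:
$P{\left(A,j \right)} = 1 + j$
$P{\left(0,-3 \right)} \left(-35\right) Q{\left(-5 \right)} = \left(1 - 3\right) \left(-35\right) \left(-3\right) = \left(-2\right) \left(-35\right) \left(-3\right) = 70 \left(-3\right) = -210$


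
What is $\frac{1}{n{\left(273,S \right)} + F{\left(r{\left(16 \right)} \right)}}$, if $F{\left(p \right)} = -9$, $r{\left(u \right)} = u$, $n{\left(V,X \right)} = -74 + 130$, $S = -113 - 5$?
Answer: $\frac{1}{47} \approx 0.021277$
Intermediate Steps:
$S = -118$
$n{\left(V,X \right)} = 56$
$\frac{1}{n{\left(273,S \right)} + F{\left(r{\left(16 \right)} \right)}} = \frac{1}{56 - 9} = \frac{1}{47}$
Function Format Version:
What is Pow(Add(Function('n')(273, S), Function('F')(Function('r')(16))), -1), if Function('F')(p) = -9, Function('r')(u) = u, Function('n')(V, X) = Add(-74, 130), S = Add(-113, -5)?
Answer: Rational(1, 47) ≈ 0.021277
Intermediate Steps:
S = -118
Function('n')(V, X) = 56
Pow(Add(Function('n')(273, S), Function('F')(Function('r')(16))), -1) = Pow(Add(56, -9), -1) = Pow(47, -1) = Rational(1, 47)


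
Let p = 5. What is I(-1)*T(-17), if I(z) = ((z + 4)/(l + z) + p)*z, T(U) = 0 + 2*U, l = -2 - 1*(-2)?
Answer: 68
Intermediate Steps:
l = 0 (l = -2 + 2 = 0)
T(U) = 2*U
I(z) = z*(5 + (4 + z)/z) (I(z) = ((z + 4)/(0 + z) + 5)*z = ((4 + z)/z + 5)*z = (5 + (4 + z)/z)*z = z*(5 + (4 + z)/z))
I(-1)*T(-17) = (4 + 6*(-1))*(2*(-17)) = (4 - 6)*(-34) = -2*(-34) = 68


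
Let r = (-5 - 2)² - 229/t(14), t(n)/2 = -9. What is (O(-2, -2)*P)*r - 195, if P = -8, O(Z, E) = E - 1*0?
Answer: 7133/9 ≈ 792.56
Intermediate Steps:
O(Z, E) = E (O(Z, E) = E + 0 = E)
t(n) = -18 (t(n) = 2*(-9) = -18)
r = 1111/18 (r = (-5 - 2)² - 229/(-18) = (-7)² - 229*(-1)/18 = 49 - 1*(-229/18) = 49 + 229/18 = 1111/18 ≈ 61.722)
(O(-2, -2)*P)*r - 195 = -2*(-8)*(1111/18) - 195 = 16*(1111/18) - 195 = 8888/9 - 195 = 7133/9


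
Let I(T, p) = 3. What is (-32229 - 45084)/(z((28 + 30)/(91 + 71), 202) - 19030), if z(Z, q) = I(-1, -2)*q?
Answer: 77313/18424 ≈ 4.1963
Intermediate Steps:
z(Z, q) = 3*q
(-32229 - 45084)/(z((28 + 30)/(91 + 71), 202) - 19030) = (-32229 - 45084)/(3*202 - 19030) = -77313/(606 - 19030) = -77313/(-18424) = -77313*(-1/18424) = 77313/18424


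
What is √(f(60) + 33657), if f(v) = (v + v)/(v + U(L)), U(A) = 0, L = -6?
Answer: √33659 ≈ 183.46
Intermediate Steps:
f(v) = 2 (f(v) = (v + v)/(v + 0) = (2*v)/v = 2)
√(f(60) + 33657) = √(2 + 33657) = √33659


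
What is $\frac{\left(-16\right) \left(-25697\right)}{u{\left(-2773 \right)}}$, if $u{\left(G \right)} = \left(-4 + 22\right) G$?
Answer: $- \frac{205576}{24957} \approx -8.2372$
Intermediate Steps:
$u{\left(G \right)} = 18 G$
$\frac{\left(-16\right) \left(-25697\right)}{u{\left(-2773 \right)}} = \frac{\left(-16\right) \left(-25697\right)}{18 \left(-2773\right)} = \frac{411152}{-49914} = 411152 \left(- \frac{1}{49914}\right) = - \frac{205576}{24957}$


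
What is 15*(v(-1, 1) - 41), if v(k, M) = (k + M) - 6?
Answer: -705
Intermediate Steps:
v(k, M) = -6 + M + k (v(k, M) = (M + k) - 6 = -6 + M + k)
15*(v(-1, 1) - 41) = 15*((-6 + 1 - 1) - 41) = 15*(-6 - 41) = 15*(-47) = -705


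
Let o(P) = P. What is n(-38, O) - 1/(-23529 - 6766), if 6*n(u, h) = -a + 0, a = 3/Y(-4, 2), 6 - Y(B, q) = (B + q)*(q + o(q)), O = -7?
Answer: -30267/848260 ≈ -0.035681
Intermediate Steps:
Y(B, q) = 6 - 2*q*(B + q) (Y(B, q) = 6 - (B + q)*(q + q) = 6 - (B + q)*2*q = 6 - 2*q*(B + q))
a = 3/14 (a = 3/(6 - 2*2² - 2*(-4)*2) = 3/(6 - 2*4 + 16) = 3/(6 - 8 + 16) = 3/14 ≈ 0.21429)
n(u, h) = -1/28 (n(u, h) = (-1*3/14 + 0)/6 = (-3/14 + 0)/6 = (⅙)*(-3/14) = -1/28)
n(-38, O) - 1/(-23529 - 6766) = -1/28 - 1/(-23529 - 6766) = -1/28 - 1/(-30295) = -1/28 - 1*(-1/30295) = -1/28 + 1/30295 = -30267/848260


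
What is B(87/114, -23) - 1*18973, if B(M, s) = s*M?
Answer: -721641/38 ≈ -18991.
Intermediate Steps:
B(M, s) = M*s
B(87/114, -23) - 1*18973 = (87/114)*(-23) - 1*18973 = (87*(1/114))*(-23) - 18973 = (29/38)*(-23) - 18973 = -667/38 - 18973 = -721641/38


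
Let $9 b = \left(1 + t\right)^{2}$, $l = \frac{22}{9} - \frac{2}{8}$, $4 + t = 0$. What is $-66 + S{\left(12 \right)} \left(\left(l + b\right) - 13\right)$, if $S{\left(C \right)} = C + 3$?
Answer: $- \frac{2557}{12} \approx -213.08$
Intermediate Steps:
$t = -4$ ($t = -4 + 0 = -4$)
$l = \frac{79}{36}$ ($l = 22 \cdot \frac{1}{9} - \frac{1}{4} = \frac{22}{9} - \frac{1}{4} = \frac{79}{36} \approx 2.1944$)
$b = 1$ ($b = \frac{\left(1 - 4\right)^{2}}{9} = \frac{\left(-3\right)^{2}}{9} = \frac{1}{9} \cdot 9 = 1$)
$S{\left(C \right)} = 3 + C$
$-66 + S{\left(12 \right)} \left(\left(l + b\right) - 13\right) = -66 + \left(3 + 12\right) \left(\left(\frac{79}{36} + 1\right) - 13\right) = -66 + 15 \left(\frac{115}{36} - 13\right) = -66 + 15 \left(- \frac{353}{36}\right) = -66 - \frac{1765}{12} = - \frac{2557}{12}$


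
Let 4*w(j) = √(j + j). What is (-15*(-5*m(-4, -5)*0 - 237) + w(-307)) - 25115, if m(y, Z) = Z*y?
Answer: -21560 + I*√614/4 ≈ -21560.0 + 6.1948*I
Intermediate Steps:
w(j) = √2*√j/4 (w(j) = √(j + j)/4 = √(2*j)/4 = (√2*√j)/4 = √2*√j/4)
(-15*(-5*m(-4, -5)*0 - 237) + w(-307)) - 25115 = (-15*(-(-25)*(-4)*0 - 237) + √2*√(-307)/4) - 25115 = (-15*(-5*20*0 - 237) + √2*(I*√307)/4) - 25115 = (-15*(-100*0 - 237) + I*√614/4) - 25115 = (-15*(0 - 237) + I*√614/4) - 25115 = (-15*(-237) + I*√614/4) - 25115 = (3555 + I*√614/4) - 25115 = -21560 + I*√614/4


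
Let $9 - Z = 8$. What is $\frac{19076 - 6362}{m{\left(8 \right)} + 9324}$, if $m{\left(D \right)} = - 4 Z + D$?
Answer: $\frac{6357}{4664} \approx 1.363$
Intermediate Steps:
$Z = 1$ ($Z = 9 - 8 = 1$)
$m{\left(D \right)} = -4 + D$ ($m{\left(D \right)} = \left(-4\right) 1 + D = -4 + D$)
$\frac{19076 - 6362}{m{\left(8 \right)} + 9324} = \frac{19076 - 6362}{\left(-4 + 8\right) + 9324} = \frac{12714}{4 + 9324} = \frac{12714}{9328} = 12714 \cdot \frac{1}{9328} = \frac{6357}{4664}$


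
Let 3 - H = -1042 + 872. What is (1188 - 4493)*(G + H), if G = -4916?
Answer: 15675615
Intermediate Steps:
H = 173 (H = 3 - (-1042 + 872) = 3 - 1*(-170) = 3 + 170 = 173)
(1188 - 4493)*(G + H) = (1188 - 4493)*(-4916 + 173) = -3305*(-4743) = 15675615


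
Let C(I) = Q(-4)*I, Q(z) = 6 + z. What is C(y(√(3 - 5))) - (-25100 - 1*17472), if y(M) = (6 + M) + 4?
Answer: 42592 + 2*I*√2 ≈ 42592.0 + 2.8284*I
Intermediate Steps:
y(M) = 10 + M
C(I) = 2*I (C(I) = (6 - 4)*I = 2*I)
C(y(√(3 - 5))) - (-25100 - 1*17472) = 2*(10 + √(3 - 5)) - (-25100 - 1*17472) = 2*(10 + √(-2)) - (-25100 - 17472) = 2*(10 + I*√2) - 1*(-42572) = (20 + 2*I*√2) + 42572 = 42592 + 2*I*√2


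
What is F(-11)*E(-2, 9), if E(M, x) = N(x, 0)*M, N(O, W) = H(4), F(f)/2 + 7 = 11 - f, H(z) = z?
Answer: -240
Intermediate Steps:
F(f) = 8 - 2*f (F(f) = -14 + 2*(11 - f) = -14 + (22 - 2*f) = 8 - 2*f)
N(O, W) = 4
E(M, x) = 4*M
F(-11)*E(-2, 9) = (8 - 2*(-11))*(4*(-2)) = (8 + 22)*(-8) = 30*(-8) = -240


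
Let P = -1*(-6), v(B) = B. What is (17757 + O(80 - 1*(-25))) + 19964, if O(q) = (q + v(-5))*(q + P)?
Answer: 48821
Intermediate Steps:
P = 6
O(q) = (-5 + q)*(6 + q) (O(q) = (q - 5)*(q + 6) = (-5 + q)*(6 + q))
(17757 + O(80 - 1*(-25))) + 19964 = (17757 + (-30 + (80 - 1*(-25)) + (80 - 1*(-25))²)) + 19964 = (17757 + (-30 + (80 + 25) + (80 + 25)²)) + 19964 = (17757 + (-30 + 105 + 105²)) + 19964 = (17757 + (-30 + 105 + 11025)) + 19964 = (17757 + 11100) + 19964 = 28857 + 19964 = 48821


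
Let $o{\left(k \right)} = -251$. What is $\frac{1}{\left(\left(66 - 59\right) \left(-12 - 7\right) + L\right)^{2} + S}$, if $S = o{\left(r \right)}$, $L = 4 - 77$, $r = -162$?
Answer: $\frac{1}{42185} \approx 2.3705 \cdot 10^{-5}$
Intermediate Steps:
$L = -73$
$S = -251$
$\frac{1}{\left(\left(66 - 59\right) \left(-12 - 7\right) + L\right)^{2} + S} = \frac{1}{\left(\left(66 - 59\right) \left(-12 - 7\right) - 73\right)^{2} - 251} = \frac{1}{\left(7 \left(-19\right) - 73\right)^{2} - 251} = \frac{1}{\left(-133 - 73\right)^{2} - 251} = \frac{1}{\left(-206\right)^{2} - 251} = \frac{1}{42436 - 251} = \frac{1}{42185}$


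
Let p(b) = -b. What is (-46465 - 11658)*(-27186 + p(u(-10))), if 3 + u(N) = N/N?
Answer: 1580015632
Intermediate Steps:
u(N) = -2 (u(N) = -3 + N/N = -3 + 1 = -2)
(-46465 - 11658)*(-27186 + p(u(-10))) = (-46465 - 11658)*(-27186 - 1*(-2)) = -58123*(-27186 + 2) = -58123*(-27184) = 1580015632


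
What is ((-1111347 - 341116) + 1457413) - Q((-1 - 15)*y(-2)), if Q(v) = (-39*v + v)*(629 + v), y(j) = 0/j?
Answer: 4950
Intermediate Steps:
y(j) = 0
Q(v) = -38*v*(629 + v) (Q(v) = (-38*v)*(629 + v) = -38*v*(629 + v))
((-1111347 - 341116) + 1457413) - Q((-1 - 15)*y(-2)) = ((-1111347 - 341116) + 1457413) - (-38)*(-1 - 15)*0*(629 + (-1 - 15)*0) = (-1452463 + 1457413) - (-38)*(-16*0)*(629 - 16*0) = 4950 - (-38)*0*(629 + 0) = 4950 - (-38)*0*629 = 4950 - 1*0 = 4950 + 0 = 4950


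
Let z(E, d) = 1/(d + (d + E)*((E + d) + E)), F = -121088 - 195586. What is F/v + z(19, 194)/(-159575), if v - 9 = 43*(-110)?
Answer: 2506954708610779/37373870855750 ≈ 67.078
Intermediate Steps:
F = -316674
v = -4721 (v = 9 + 43*(-110) = 9 - 4730 = -4721)
z(E, d) = 1/(d + (E + d)*(d + 2*E))
F/v + z(19, 194)/(-159575) = -316674/(-4721) + 1/((194 + 194² + 2*19² + 3*19*194)*(-159575)) = -316674*(-1/4721) - 1/159575/(194 + 37636 + 2*361 + 11058) = 316674/4721 - 1/159575/(194 + 37636 + 722 + 11058) = 316674/4721 - 1/159575/49610 = 316674/4721 + (1/49610)*(-1/159575) = 316674/4721 - 1/7916515750 = 2506954708610779/37373870855750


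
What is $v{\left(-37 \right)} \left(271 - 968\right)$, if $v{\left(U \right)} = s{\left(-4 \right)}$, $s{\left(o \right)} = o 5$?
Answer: $13940$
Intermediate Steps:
$s{\left(o \right)} = 5 o$
$v{\left(U \right)} = -20$ ($v{\left(U \right)} = 5 \left(-4\right) = -20$)
$v{\left(-37 \right)} \left(271 - 968\right) = - 20 \left(271 - 968\right) = \left(-20\right) \left(-697\right) = 13940$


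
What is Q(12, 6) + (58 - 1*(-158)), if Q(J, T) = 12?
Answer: 228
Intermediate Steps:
Q(12, 6) + (58 - 1*(-158)) = 12 + (58 - 1*(-158)) = 12 + (58 + 158) = 12 + 216 = 228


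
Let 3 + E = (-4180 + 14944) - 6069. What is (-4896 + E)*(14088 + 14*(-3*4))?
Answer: -2839680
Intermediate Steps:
E = 4692 (E = -3 + ((-4180 + 14944) - 6069) = -3 + (10764 - 6069) = -3 + 4695 = 4692)
(-4896 + E)*(14088 + 14*(-3*4)) = (-4896 + 4692)*(14088 + 14*(-3*4)) = -204*(14088 + 14*(-12)) = -204*(14088 - 168) = -204*13920 = -2839680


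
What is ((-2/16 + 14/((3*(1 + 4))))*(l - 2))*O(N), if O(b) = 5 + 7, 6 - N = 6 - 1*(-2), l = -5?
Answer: -679/10 ≈ -67.900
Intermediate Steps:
N = -2 (N = 6 - (6 - 1*(-2)) = 6 - (6 + 2) = 6 - 1*8 = 6 - 8 = -2)
O(b) = 12
((-2/16 + 14/((3*(1 + 4))))*(l - 2))*O(N) = ((-2/16 + 14/((3*(1 + 4))))*(-5 - 2))*12 = ((-2*1/16 + 14/((3*5)))*(-7))*12 = ((-1/8 + 14/15)*(-7))*12 = ((97/120)*(-7))*12 = -679/120*12 = -679/10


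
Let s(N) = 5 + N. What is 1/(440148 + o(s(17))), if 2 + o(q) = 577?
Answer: 1/440723 ≈ 2.2690e-6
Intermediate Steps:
o(q) = 575 (o(q) = -2 + 577 = 575)
1/(440148 + o(s(17))) = 1/(440148 + 575) = 1/440723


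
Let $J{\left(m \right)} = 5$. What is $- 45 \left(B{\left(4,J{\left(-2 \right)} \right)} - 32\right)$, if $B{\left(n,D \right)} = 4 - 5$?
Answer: $1485$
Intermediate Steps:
$B{\left(n,D \right)} = -1$
$- 45 \left(B{\left(4,J{\left(-2 \right)} \right)} - 32\right) = - 45 \left(-1 - 32\right) = \left(-45\right) \left(-33\right) = 1485$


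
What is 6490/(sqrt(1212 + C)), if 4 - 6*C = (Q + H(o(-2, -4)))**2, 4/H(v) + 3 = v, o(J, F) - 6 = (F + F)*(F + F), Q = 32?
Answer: 43483*sqrt(42072090)/1402403 ≈ 201.11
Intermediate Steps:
o(J, F) = 6 + 4*F**2 (o(J, F) = 6 + (F + F)*(F + F) = 6 + (2*F)*(2*F) = 6 + 4*F**2)
H(v) = 4/(-3 + v)
C = -2297974/13467 (C = 2/3 - (32 + 4/(-3 + (6 + 4*(-4)**2)))**2/6 = 2/3 - (32 + 4/(-3 + (6 + 4*16)))**2/6 = 2/3 - (32 + 4/(-3 + (6 + 64)))**2/6 = 2/3 - (32 + 4/(-3 + 70))**2/6 = 2/3 - (32 + 4/67)**2/6 = 2/3 - (2148/67)**2/6 = 2/3 - 1/6*4613904/4489 = 2/3 - 768984/4489 = -2297974/13467 ≈ -170.64)
6490/(sqrt(1212 + C)) = 6490/(sqrt(1212 - 2297974/13467)) = 6490/(sqrt(14024030/13467)) = 6490/((sqrt(42072090)/201)) = 6490*(67*sqrt(42072090)/14024030) = 43483*sqrt(42072090)/1402403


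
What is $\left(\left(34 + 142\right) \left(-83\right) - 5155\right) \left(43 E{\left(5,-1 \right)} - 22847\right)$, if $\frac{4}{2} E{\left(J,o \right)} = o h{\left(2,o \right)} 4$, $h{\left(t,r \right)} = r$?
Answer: $449825643$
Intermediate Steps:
$E{\left(J,o \right)} = 2 o^{2}$ ($E{\left(J,o \right)} = \frac{o o 4}{2} = \frac{o^{2} \cdot 4}{2} = \frac{4 o^{2}}{2} = 2 o^{2}$)
$\left(\left(34 + 142\right) \left(-83\right) - 5155\right) \left(43 E{\left(5,-1 \right)} - 22847\right) = \left(\left(34 + 142\right) \left(-83\right) - 5155\right) \left(43 \cdot 2 \left(-1\right)^{2} - 22847\right) = \left(176 \left(-83\right) - 5155\right) \left(43 \cdot 2 \cdot 1 - 22847\right) = \left(-14608 - 5155\right) \left(43 \cdot 2 - 22847\right) = - 19763 \left(86 - 22847\right) = \left(-19763\right) \left(-22761\right) = 449825643$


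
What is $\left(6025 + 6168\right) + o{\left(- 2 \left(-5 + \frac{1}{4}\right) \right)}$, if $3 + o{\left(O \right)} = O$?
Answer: $\frac{24399}{2} \approx 12200.0$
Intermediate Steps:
$o{\left(O \right)} = -3 + O$
$\left(6025 + 6168\right) + o{\left(- 2 \left(-5 + \frac{1}{4}\right) \right)} = \left(6025 + 6168\right) - \left(3 + 2 \left(-5 + \frac{1}{4}\right)\right) = 12193 - \left(3 + 2 \left(-5 + \frac{1}{4}\right)\right) = 12193 - - \frac{13}{2} = 12193 + \left(-3 + \frac{19}{2}\right) = 12193 + \frac{13}{2} = \frac{24399}{2}$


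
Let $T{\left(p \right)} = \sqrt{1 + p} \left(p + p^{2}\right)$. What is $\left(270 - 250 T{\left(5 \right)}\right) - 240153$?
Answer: $-239883 - 7500 \sqrt{6} \approx -2.5825 \cdot 10^{5}$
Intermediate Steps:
$\left(270 - 250 T{\left(5 \right)}\right) - 240153 = \left(270 - 250 \cdot 5 \left(1 + 5\right)^{\frac{3}{2}}\right) - 240153 = \left(270 - 250 \cdot 5 \cdot 6^{\frac{3}{2}}\right) - 240153 = \left(270 - 250 \cdot 5 \cdot 6 \sqrt{6}\right) - 240153 = \left(270 - 250 \cdot 30 \sqrt{6}\right) - 240153 = \left(270 - 7500 \sqrt{6}\right) - 240153 = -239883 - 7500 \sqrt{6}$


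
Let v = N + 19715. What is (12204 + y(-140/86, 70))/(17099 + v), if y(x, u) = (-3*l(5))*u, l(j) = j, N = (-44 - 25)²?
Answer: 11154/41575 ≈ 0.26829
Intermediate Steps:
N = 4761 (N = (-69)² = 4761)
v = 24476 (v = 4761 + 19715 = 24476)
y(x, u) = -15*u (y(x, u) = (-3*5)*u = -15*u)
(12204 + y(-140/86, 70))/(17099 + v) = (12204 - 15*70)/(17099 + 24476) = (12204 - 1050)/41575 = 11154*(1/41575) = 11154/41575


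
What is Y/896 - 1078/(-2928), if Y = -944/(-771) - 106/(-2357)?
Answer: 6118094401/16553908672 ≈ 0.36959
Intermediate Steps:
Y = 2306734/1817247 (Y = -944*(-1/771) - 106*(-1/2357) = 944/771 + 106/2357 = 2306734/1817247 ≈ 1.2694)
Y/896 - 1078/(-2928) = (2306734/1817247)/896 - 1078/(-2928) = (2306734/1817247)*(1/896) - 1078*(-1/2928) = 1153367/814126656 + 539/1464 = 6118094401/16553908672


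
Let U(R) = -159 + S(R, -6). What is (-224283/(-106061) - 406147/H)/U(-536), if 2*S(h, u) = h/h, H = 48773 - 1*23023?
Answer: 37301069717/432874713875 ≈ 0.086171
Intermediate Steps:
H = 25750 (H = 48773 - 23023 = 25750)
S(h, u) = ½ (S(h, u) = (h/h)/2 = (½)*1 = ½)
U(R) = -317/2 (U(R) = -159 + ½ = -317/2)
(-224283/(-106061) - 406147/H)/U(-536) = (-224283/(-106061) - 406147/25750)/(-317/2) = (-224283*(-1/106061) - 406147*1/25750)*(-2/317) = (224283/106061 - 406147/25750)*(-2/317) = -37301069717/2731070750*(-2/317) = 37301069717/432874713875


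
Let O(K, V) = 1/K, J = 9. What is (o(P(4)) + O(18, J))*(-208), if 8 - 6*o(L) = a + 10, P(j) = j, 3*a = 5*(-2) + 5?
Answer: 0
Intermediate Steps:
a = -5/3 (a = (5*(-2) + 5)/3 = (-10 + 5)/3 = (⅓)*(-5) = -5/3 ≈ -1.6667)
o(L) = -1/18 (o(L) = 4/3 - (-5/3 + 10)/6 = 4/3 - ⅙*25/3 = 4/3 - 25/18 = -1/18)
(o(P(4)) + O(18, J))*(-208) = (-1/18 + 1/18)*(-208) = 0*(-208) = 0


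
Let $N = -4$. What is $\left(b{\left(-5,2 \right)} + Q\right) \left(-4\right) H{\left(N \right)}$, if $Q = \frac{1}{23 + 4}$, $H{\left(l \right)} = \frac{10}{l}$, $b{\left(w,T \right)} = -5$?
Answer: $- \frac{1340}{27} \approx -49.63$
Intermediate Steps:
$Q = \frac{1}{27} \approx 0.037037$
$\left(b{\left(-5,2 \right)} + Q\right) \left(-4\right) H{\left(N \right)} = \left(-5 + \frac{1}{27}\right) \left(-4\right) \frac{10}{-4} = \left(- \frac{134}{27}\right) \left(-4\right) 10 \left(- \frac{1}{4}\right) = \frac{536}{27} \left(- \frac{5}{2}\right) = - \frac{1340}{27}$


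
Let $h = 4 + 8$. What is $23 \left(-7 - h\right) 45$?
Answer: $-19665$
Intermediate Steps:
$h = 12$
$23 \left(-7 - h\right) 45 = 23 \left(-7 - 12\right) 45 = 23 \left(-19\right) 45 = \left(-437\right) 45 = -19665$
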